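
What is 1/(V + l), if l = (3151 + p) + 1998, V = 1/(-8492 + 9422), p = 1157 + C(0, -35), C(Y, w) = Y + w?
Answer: 930/5832031 ≈ 0.00015946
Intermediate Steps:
p = 1122 (p = 1157 + (0 - 35) = 1157 - 35 = 1122)
V = 1/930 ≈ 0.0010753
l = 6271 (l = (3151 + 1122) + 1998 = 4273 + 1998 = 6271)
1/(V + l) = 1/(1/930 + 6271) = 1/(5832031/930) = 930/5832031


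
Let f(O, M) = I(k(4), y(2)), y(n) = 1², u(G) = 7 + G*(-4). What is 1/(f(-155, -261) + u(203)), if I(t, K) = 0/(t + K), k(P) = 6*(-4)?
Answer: -1/805 ≈ -0.0012422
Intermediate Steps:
k(P) = -24
u(G) = 7 - 4*G
y(n) = 1
I(t, K) = 0 (I(t, K) = 0/(K + t) = 0)
f(O, M) = 0
1/(f(-155, -261) + u(203)) = 1/(0 + (7 - 4*203)) = 1/(0 + (7 - 812)) = 1/(0 - 805) = 1/(-805) = -1/805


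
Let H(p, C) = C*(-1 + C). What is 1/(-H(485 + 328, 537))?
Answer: -1/287832 ≈ -3.4742e-6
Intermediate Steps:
1/(-H(485 + 328, 537)) = 1/(-537*(-1 + 537)) = 1/(-537*536) = 1/(-1*287832) = 1/(-287832) = -1/287832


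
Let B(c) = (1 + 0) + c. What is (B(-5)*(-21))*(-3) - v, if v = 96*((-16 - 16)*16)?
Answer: 48900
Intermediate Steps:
B(c) = 1 + c
v = -49152 (v = 96*(-32*16) = 96*(-512) = -49152)
(B(-5)*(-21))*(-3) - v = ((1 - 5)*(-21))*(-3) - 1*(-49152) = -4*(-21)*(-3) + 49152 = 84*(-3) + 49152 = -252 + 49152 = 48900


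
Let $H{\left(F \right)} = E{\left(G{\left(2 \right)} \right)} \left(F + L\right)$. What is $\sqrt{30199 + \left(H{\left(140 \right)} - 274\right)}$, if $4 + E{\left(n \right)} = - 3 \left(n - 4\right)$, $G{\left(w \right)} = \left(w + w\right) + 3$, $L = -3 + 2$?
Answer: $\sqrt{28118} \approx 167.68$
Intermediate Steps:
$L = -1$
$G{\left(w \right)} = 3 + 2 w$ ($G{\left(w \right)} = 2 w + 3 = 3 + 2 w$)
$E{\left(n \right)} = 8 - 3 n$ ($E{\left(n \right)} = -4 - 3 \left(n - 4\right) = -4 - 3 \left(-4 + n\right) = -4 - \left(-12 + 3 n\right) = 8 - 3 n$)
$H{\left(F \right)} = 13 - 13 F$ ($H{\left(F \right)} = \left(8 - 3 \left(3 + 2 \cdot 2\right)\right) \left(F - 1\right) = \left(8 - 3 \left(3 + 4\right)\right) \left(-1 + F\right) = \left(8 - 21\right) \left(-1 + F\right) = - 13 \left(-1 + F\right) = 13 - 13 F$)
$\sqrt{30199 + \left(H{\left(140 \right)} - 274\right)} = \sqrt{30199 + \left(\left(13 - 1820\right) - 274\right)} = \sqrt{30199 - 2081} = \sqrt{28118}$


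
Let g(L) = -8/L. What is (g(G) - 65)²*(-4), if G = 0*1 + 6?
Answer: -158404/9 ≈ -17600.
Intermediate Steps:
G = 6 (G = 0 + 6 = 6)
(g(G) - 65)²*(-4) = (-8/6 - 65)²*(-4) = (-8*⅙ - 65)²*(-4) = (-4/3 - 65)²*(-4) = (-199/3)²*(-4) = (39601/9)*(-4) = -158404/9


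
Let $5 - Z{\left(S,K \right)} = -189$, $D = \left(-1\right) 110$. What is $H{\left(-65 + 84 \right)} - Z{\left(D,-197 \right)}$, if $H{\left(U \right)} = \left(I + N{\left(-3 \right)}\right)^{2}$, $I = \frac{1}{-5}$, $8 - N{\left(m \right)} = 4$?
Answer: $- \frac{4489}{25} \approx -179.56$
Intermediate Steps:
$N{\left(m \right)} = 4$ ($N{\left(m \right)} = 8 - 4 = 4$)
$I = - \frac{1}{5} \approx -0.2$
$D = -110$
$Z{\left(S,K \right)} = 194$ ($Z{\left(S,K \right)} = 5 - -189 = 5 + 189 = 194$)
$H{\left(U \right)} = \frac{361}{25}$ ($H{\left(U \right)} = \left(- \frac{1}{5} + 4\right)^{2} = \left(\frac{19}{5}\right)^{2} = \frac{361}{25}$)
$H{\left(-65 + 84 \right)} - Z{\left(D,-197 \right)} = \frac{361}{25} - 194 = - \frac{4489}{25}$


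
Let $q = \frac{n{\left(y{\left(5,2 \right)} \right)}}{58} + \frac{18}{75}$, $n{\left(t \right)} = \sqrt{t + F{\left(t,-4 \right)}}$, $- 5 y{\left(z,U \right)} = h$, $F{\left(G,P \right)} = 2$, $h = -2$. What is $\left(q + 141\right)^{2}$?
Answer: $\frac{10485555576}{525625} + \frac{7062 \sqrt{15}}{3625} \approx 19956.0$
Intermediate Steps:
$y{\left(z,U \right)} = \frac{2}{5}$ ($y{\left(z,U \right)} = \left(- \frac{1}{5}\right) \left(-2\right) = \frac{2}{5}$)
$n{\left(t \right)} = \sqrt{2 + t}$ ($n{\left(t \right)} = \sqrt{t + 2} = \sqrt{2 + t}$)
$q = \frac{6}{25} + \frac{\sqrt{15}}{145}$ ($q = \frac{\sqrt{2 + \frac{2}{5}}}{58} + \frac{18}{75} = \sqrt{\frac{12}{5}} \cdot \frac{1}{58} + 18 \cdot \frac{1}{75} = \frac{2 \sqrt{15}}{5} \cdot \frac{1}{58} + \frac{6}{25} = \frac{\sqrt{15}}{145} + \frac{6}{25} = \frac{6}{25} + \frac{\sqrt{15}}{145} \approx 0.26671$)
$\left(q + 141\right)^{2} = \left(\left(\frac{6}{25} + \frac{\sqrt{15}}{145}\right) + 141\right)^{2} = \left(\frac{3531}{25} + \frac{\sqrt{15}}{145}\right)^{2}$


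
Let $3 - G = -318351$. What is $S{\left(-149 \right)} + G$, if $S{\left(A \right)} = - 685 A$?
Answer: $420419$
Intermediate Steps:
$G = 318354$ ($G = 3 - -318351 = 3 + 318351 = 318354$)
$S{\left(-149 \right)} + G = \left(-685\right) \left(-149\right) + 318354 = 102065 + 318354 = 420419$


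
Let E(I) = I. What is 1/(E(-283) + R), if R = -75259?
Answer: -1/75542 ≈ -1.3238e-5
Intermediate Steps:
1/(E(-283) + R) = 1/(-283 - 75259) = 1/(-75542) = -1/75542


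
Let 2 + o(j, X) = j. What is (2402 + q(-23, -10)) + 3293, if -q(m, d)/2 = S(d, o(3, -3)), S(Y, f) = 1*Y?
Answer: 5715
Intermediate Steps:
o(j, X) = -2 + j
S(Y, f) = Y
q(m, d) = -2*d
(2402 + q(-23, -10)) + 3293 = (2402 - 2*(-10)) + 3293 = (2402 + 20) + 3293 = 2422 + 3293 = 5715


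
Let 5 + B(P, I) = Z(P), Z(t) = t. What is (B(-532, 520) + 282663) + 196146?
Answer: 478272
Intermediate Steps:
B(P, I) = -5 + P
(B(-532, 520) + 282663) + 196146 = ((-5 - 532) + 282663) + 196146 = (-537 + 282663) + 196146 = 282126 + 196146 = 478272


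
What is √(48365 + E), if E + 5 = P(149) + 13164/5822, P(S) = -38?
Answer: 2*√102373992691/2911 ≈ 219.83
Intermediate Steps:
E = -118591/2911 (E = -5 + (-38 + 13164/5822) = -5 + (-38 + 13164*(1/5822)) = -5 + (-38 + 6582/2911) = -5 - 104036/2911 = -118591/2911 ≈ -40.739)
√(48365 + E) = √(48365 - 118591/2911) = √(140671924/2911) = 2*√102373992691/2911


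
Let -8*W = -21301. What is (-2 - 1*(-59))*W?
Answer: 1214157/8 ≈ 1.5177e+5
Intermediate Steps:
W = 21301/8 (W = -1/8*(-21301) = 21301/8 ≈ 2662.6)
(-2 - 1*(-59))*W = (-2 - 1*(-59))*(21301/8) = (-2 + 59)*(21301/8) = 57*(21301/8) = 1214157/8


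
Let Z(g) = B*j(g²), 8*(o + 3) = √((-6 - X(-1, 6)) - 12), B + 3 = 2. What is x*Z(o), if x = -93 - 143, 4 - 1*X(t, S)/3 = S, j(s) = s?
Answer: 8319/4 - 354*I*√3 ≈ 2079.8 - 613.15*I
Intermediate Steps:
X(t, S) = 12 - 3*S
B = -1 (B = -3 + 2 = -1)
x = -236
o = -3 + I*√3/4 (o = -3 + √((-6 - (12 - 3*6)) - 12)/8 = -3 + √((-6 - (12 - 18)) - 12)/8 = -3 + √((-6 - 1*(-6)) - 12)/8 = -3 + √((-6 + 6) - 12)/8 = -3 + √(0 - 12)/8 = -3 + √(-12)/8 = -3 + (2*I*√3)/8 = -3 + I*√3/4 ≈ -3.0 + 0.43301*I)
Z(g) = -g²
x*Z(o) = -(-236)*(-3 + I*√3/4)² = 236*(-3 + I*√3/4)²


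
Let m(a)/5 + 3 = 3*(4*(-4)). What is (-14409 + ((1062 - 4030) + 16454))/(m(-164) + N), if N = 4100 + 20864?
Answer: -923/24709 ≈ -0.037355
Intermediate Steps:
m(a) = -255 (m(a) = -15 + 5*(3*(4*(-4))) = -15 + 5*(3*(-16)) = -15 + 5*(-48) = -15 - 240 = -255)
N = 24964
(-14409 + ((1062 - 4030) + 16454))/(m(-164) + N) = (-14409 + ((1062 - 4030) + 16454))/(-255 + 24964) = (-14409 + (-2968 + 16454))/24709 = (-14409 + 13486)*(1/24709) = -923*1/24709 = -923/24709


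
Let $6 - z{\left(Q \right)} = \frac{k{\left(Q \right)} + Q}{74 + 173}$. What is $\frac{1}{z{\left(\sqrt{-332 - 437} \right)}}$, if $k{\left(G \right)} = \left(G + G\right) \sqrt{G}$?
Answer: $- \frac{247}{-1482 + i \sqrt{769} + 2 \cdot 769^{\frac{3}{4}} i^{\frac{3}{2}}} \approx 0.14352 + 0.019911 i$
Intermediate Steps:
$k{\left(G \right)} = 2 G^{\frac{3}{2}}$ ($k{\left(G \right)} = 2 G \sqrt{G} = 2 G^{\frac{3}{2}}$)
$z{\left(Q \right)} = 6 - \frac{2 Q^{\frac{3}{2}}}{247} - \frac{Q}{247}$ ($z{\left(Q \right)} = 6 - \frac{2 Q^{\frac{3}{2}} + Q}{74 + 173} = 6 - \frac{Q + 2 Q^{\frac{3}{2}}}{247} = 6 - \left(Q + 2 Q^{\frac{3}{2}}\right) \frac{1}{247} = 6 - \left(\frac{Q}{247} + \frac{2 Q^{\frac{3}{2}}}{247}\right) = 6 - \frac{2 Q^{\frac{3}{2}}}{247} - \frac{Q}{247}$)
$\frac{1}{z{\left(\sqrt{-332 - 437} \right)}} = \frac{1}{6 - \frac{2 \left(\sqrt{-332 - 437}\right)^{\frac{3}{2}}}{247} - \frac{\sqrt{-332 - 437}}{247}} = \frac{1}{6 - \frac{2 \left(\sqrt{-769}\right)^{\frac{3}{2}}}{247} - \frac{\sqrt{-769}}{247}} = \frac{1}{6 - \frac{2 \left(i \sqrt{769}\right)^{\frac{3}{2}}}{247} - \frac{i \sqrt{769}}{247}} = \frac{1}{6 - \frac{2 \cdot 769^{\frac{3}{4}} i^{\frac{3}{2}}}{247} - \frac{i \sqrt{769}}{247}}$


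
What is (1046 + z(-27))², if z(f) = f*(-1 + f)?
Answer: 3247204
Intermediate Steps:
(1046 + z(-27))² = (1046 - 27*(-1 - 27))² = (1046 - 27*(-28))² = (1046 + 756)² = 1802² = 3247204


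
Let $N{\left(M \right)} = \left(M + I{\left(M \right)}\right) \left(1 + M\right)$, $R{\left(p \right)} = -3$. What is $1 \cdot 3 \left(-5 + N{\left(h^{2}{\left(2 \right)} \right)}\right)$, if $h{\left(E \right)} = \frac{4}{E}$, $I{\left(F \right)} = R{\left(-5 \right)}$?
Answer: $0$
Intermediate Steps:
$I{\left(F \right)} = -3$
$N{\left(M \right)} = \left(1 + M\right) \left(-3 + M\right)$ ($N{\left(M \right)} = \left(M - 3\right) \left(1 + M\right) = \left(-3 + M\right) \left(1 + M\right) = \left(1 + M\right) \left(-3 + M\right)$)
$1 \cdot 3 \left(-5 + N{\left(h^{2}{\left(2 \right)} \right)}\right) = 1 \cdot 3 \left(-5 - \left(3 - 16 + 8\right)\right) = 3 \left(-5 - \left(3 - 16 + 8\right)\right) = 3 \left(-5 - \left(11 - 16\right)\right) = 3 \left(-5 - -5\right) = 3 \left(-5 + 5\right) = 3 \cdot 0 = 0$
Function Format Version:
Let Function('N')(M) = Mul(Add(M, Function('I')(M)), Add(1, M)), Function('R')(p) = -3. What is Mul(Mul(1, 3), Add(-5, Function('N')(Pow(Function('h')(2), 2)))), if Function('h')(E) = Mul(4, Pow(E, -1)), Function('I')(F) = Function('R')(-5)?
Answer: 0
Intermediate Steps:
Function('I')(F) = -3
Function('N')(M) = Mul(Add(1, M), Add(-3, M)) (Function('N')(M) = Mul(Add(M, -3), Add(1, M)) = Mul(Add(-3, M), Add(1, M)) = Mul(Add(1, M), Add(-3, M)))
Mul(Mul(1, 3), Add(-5, Function('N')(Pow(Function('h')(2), 2)))) = Mul(Mul(1, 3), Add(-5, Add(-3, Pow(Pow(Mul(4, Pow(2, -1)), 2), 2), Mul(-2, Pow(Mul(4, Pow(2, -1)), 2))))) = Mul(3, Add(-5, Add(-3, Pow(Pow(Mul(4, Rational(1, 2)), 2), 2), Mul(-2, Pow(Mul(4, Rational(1, 2)), 2))))) = Mul(3, Add(-5, Add(-3, Pow(Pow(2, 2), 2), Mul(-2, Pow(2, 2))))) = Mul(3, Add(-5, Add(-3, Pow(4, 2), Mul(-2, 4)))) = Mul(3, Add(-5, Add(-3, 16, -8))) = Mul(3, Add(-5, 5)) = Mul(3, 0) = 0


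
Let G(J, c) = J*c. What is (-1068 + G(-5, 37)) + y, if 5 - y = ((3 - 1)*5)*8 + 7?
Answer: -1335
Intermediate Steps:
y = -82 (y = 5 - (((3 - 1)*5)*8 + 7) = 5 - ((2*5)*8 + 7) = 5 - (10*8 + 7) = 5 - (80 + 7) = 5 - 1*87 = 5 - 87 = -82)
(-1068 + G(-5, 37)) + y = (-1068 - 5*37) - 82 = (-1068 - 185) - 82 = -1253 - 82 = -1335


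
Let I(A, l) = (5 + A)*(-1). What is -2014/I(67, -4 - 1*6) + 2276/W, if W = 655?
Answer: 741521/23580 ≈ 31.447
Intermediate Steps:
I(A, l) = -5 - A
-2014/I(67, -4 - 1*6) + 2276/W = -2014/(-5 - 1*67) + 2276/655 = -2014/(-5 - 67) + 2276*(1/655) = -2014/(-72) + 2276/655 = -2014*(-1/72) + 2276/655 = 1007/36 + 2276/655 = 741521/23580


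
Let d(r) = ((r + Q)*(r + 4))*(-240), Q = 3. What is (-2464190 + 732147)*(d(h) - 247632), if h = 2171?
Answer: 1965999802876176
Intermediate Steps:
d(r) = -240*(3 + r)*(4 + r) (d(r) = ((r + 3)*(r + 4))*(-240) = ((3 + r)*(4 + r))*(-240) = -240*(3 + r)*(4 + r))
(-2464190 + 732147)*(d(h) - 247632) = (-2464190 + 732147)*((-2880 - 1680*2171 - 240*2171²) - 247632) = -1732043*((-2880 - 3647280 - 240*4713241) - 247632) = -1732043*((-2880 - 3647280 - 1131177840) - 247632) = -1732043*(-1134828000 - 247632) = -1732043*(-1135075632) = 1965999802876176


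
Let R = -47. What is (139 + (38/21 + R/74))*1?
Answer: 217831/1554 ≈ 140.17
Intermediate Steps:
(139 + (38/21 + R/74))*1 = (139 + (38/21 - 47/74))*1 = (139 + 1825/1554)*1 = (217831/1554)*1 = 217831/1554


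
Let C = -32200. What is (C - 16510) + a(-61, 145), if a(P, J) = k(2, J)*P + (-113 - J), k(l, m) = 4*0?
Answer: -48968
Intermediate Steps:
k(l, m) = 0
a(P, J) = -113 - J (a(P, J) = 0*P + (-113 - J) = 0 + (-113 - J) = -113 - J)
(C - 16510) + a(-61, 145) = (-32200 - 16510) + (-113 - 1*145) = -48710 + (-113 - 145) = -48710 - 258 = -48968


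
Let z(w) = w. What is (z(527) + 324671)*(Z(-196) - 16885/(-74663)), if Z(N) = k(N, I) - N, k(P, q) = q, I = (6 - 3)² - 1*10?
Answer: 4740141331660/74663 ≈ 6.3487e+7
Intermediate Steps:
I = -1 (I = 3² - 10 = 9 - 10 = -1)
Z(N) = -1 - N
(z(527) + 324671)*(Z(-196) - 16885/(-74663)) = (527 + 324671)*((-1 - 1*(-196)) - 16885/(-74663)) = 325198*((-1 + 196) - 16885*(-1/74663)) = 325198*(195 + 16885/74663) = 325198*(14576170/74663) = 4740141331660/74663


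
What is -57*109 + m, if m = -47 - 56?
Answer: -6316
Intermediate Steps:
m = -103
-57*109 + m = -57*109 - 103 = -6213 - 103 = -6316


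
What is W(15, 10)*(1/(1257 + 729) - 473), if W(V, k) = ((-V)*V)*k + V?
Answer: 699835865/662 ≈ 1.0572e+6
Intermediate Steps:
W(V, k) = V - k*V**2 (W(V, k) = (-V**2)*k + V = -k*V**2 + V = V - k*V**2)
W(15, 10)*(1/(1257 + 729) - 473) = (15*(1 - 1*15*10))*(1/(1257 + 729) - 473) = (15*(1 - 150))*(1/1986 - 473) = (15*(-149))*(1/1986 - 473) = -2235*(-939377/1986) = 699835865/662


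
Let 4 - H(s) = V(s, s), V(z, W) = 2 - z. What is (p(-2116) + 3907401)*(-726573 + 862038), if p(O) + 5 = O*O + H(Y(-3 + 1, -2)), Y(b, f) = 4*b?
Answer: 1135853163390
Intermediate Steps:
H(s) = 2 + s (H(s) = 4 - (2 - s) = 4 + (-2 + s) = 2 + s)
p(O) = -11 + O² (p(O) = -5 + (O*O + (2 + 4*(-3 + 1))) = -5 + (O² + (2 + 4*(-2))) = -5 + (O² + (2 - 8)) = -5 + (O² - 6) = -5 + (-6 + O²) = -11 + O²)
(p(-2116) + 3907401)*(-726573 + 862038) = ((-11 + (-2116)²) + 3907401)*(-726573 + 862038) = ((-11 + 4477456) + 3907401)*135465 = (4477445 + 3907401)*135465 = 8384846*135465 = 1135853163390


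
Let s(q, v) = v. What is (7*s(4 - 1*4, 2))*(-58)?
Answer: -812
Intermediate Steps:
(7*s(4 - 1*4, 2))*(-58) = (7*2)*(-58) = 14*(-58) = -812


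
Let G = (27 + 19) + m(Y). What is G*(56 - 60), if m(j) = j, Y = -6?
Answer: -160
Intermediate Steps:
G = 40 (G = (27 + 19) - 6 = 46 - 6 = 40)
G*(56 - 60) = 40*(56 - 60) = 40*(-4) = -160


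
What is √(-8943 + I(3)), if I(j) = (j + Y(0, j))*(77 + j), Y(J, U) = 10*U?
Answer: I*√6303 ≈ 79.391*I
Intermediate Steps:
I(j) = 11*j*(77 + j) (I(j) = (j + 10*j)*(77 + j) = (11*j)*(77 + j) = 11*j*(77 + j))
√(-8943 + I(3)) = √(-8943 + 11*3*(77 + 3)) = √(-8943 + 11*3*80) = √(-8943 + 2640) = √(-6303) = I*√6303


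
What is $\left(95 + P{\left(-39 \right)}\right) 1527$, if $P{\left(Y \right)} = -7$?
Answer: $134376$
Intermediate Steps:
$\left(95 + P{\left(-39 \right)}\right) 1527 = \left(95 - 7\right) 1527 = 88 \cdot 1527 = 134376$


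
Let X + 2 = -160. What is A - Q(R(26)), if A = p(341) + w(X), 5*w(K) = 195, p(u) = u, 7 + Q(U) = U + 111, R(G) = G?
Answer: 250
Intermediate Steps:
Q(U) = 104 + U (Q(U) = -7 + (U + 111) = -7 + (111 + U) = 104 + U)
X = -162 (X = -2 - 160 = -162)
w(K) = 39 (w(K) = (⅕)*195 = 39)
A = 380 (A = 341 + 39 = 380)
A - Q(R(26)) = 380 - (104 + 26) = 380 - 1*130 = 380 - 130 = 250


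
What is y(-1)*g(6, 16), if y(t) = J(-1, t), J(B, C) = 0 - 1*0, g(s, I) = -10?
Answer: 0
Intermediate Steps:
J(B, C) = 0 (J(B, C) = 0 + 0 = 0)
y(t) = 0
y(-1)*g(6, 16) = 0*(-10) = 0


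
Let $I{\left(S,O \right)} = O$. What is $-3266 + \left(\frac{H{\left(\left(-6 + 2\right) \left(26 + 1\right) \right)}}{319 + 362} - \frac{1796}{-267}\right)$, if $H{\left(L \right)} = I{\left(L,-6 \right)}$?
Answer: $- \frac{197541836}{60609} \approx -3259.3$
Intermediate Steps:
$H{\left(L \right)} = -6$
$-3266 + \left(\frac{H{\left(\left(-6 + 2\right) \left(26 + 1\right) \right)}}{319 + 362} - \frac{1796}{-267}\right) = -3266 - \left(- \frac{1796}{267} + \frac{6}{319 + 362}\right) = -3266 - \left(- \frac{1796}{267} + \frac{6}{681}\right) = -3266 + \left(\left(-6\right) \frac{1}{681} + \frac{1796}{267}\right) = -3266 + \left(- \frac{2}{227} + \frac{1796}{267}\right) = -3266 + \frac{407158}{60609} = - \frac{197541836}{60609}$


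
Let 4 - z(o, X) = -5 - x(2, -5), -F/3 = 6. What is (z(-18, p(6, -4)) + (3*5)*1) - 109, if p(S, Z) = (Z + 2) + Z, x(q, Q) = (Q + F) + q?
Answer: -106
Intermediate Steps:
F = -18 (F = -3*6 = -18)
x(q, Q) = -18 + Q + q (x(q, Q) = (Q - 18) + q = (-18 + Q) + q = -18 + Q + q)
p(S, Z) = 2 + 2*Z (p(S, Z) = (2 + Z) + Z = 2 + 2*Z)
z(o, X) = -12 (z(o, X) = 4 - (-5 - (-18 - 5 + 2)) = 4 - (-5 - 1*(-21)) = 4 - (-5 + 21) = 4 - 1*16 = 4 - 16 = -12)
(z(-18, p(6, -4)) + (3*5)*1) - 109 = (-12 + (3*5)*1) - 109 = (-12 + 15*1) - 109 = (-12 + 15) - 109 = 3 - 109 = -106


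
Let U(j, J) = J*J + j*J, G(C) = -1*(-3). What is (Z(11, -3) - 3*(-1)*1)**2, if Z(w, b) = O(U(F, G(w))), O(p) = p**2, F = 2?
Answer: 51984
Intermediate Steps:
G(C) = 3
U(j, J) = J**2 + J*j
Z(w, b) = 225 (Z(w, b) = (3*(3 + 2))**2 = (3*5)**2 = 15**2 = 225)
(Z(11, -3) - 3*(-1)*1)**2 = (225 - 3*(-1)*1)**2 = (225 + 3*1)**2 = (225 + 3)**2 = 228**2 = 51984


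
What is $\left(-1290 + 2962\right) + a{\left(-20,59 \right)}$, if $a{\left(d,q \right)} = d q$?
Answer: $492$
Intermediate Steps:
$\left(-1290 + 2962\right) + a{\left(-20,59 \right)} = \left(-1290 + 2962\right) - 1180 = 1672 - 1180 = 492$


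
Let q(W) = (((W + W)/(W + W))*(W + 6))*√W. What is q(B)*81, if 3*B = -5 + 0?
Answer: 117*I*√15 ≈ 453.14*I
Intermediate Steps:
B = -5/3 (B = (-5 + 0)/3 = (⅓)*(-5) = -5/3 ≈ -1.6667)
q(W) = √W*(6 + W) (q(W) = (((2*W)/((2*W)))*(6 + W))*√W = (((2*W)*(1/(2*W)))*(6 + W))*√W = (1*(6 + W))*√W = (6 + W)*√W = √W*(6 + W))
q(B)*81 = (√(-5/3)*(6 - 5/3))*81 = ((I*√15/3)*(13/3))*81 = (13*I*√15/9)*81 = 117*I*√15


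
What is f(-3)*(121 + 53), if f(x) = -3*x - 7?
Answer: 348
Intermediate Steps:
f(x) = -7 - 3*x
f(-3)*(121 + 53) = (-7 - 3*(-3))*(121 + 53) = (-7 + 9)*174 = 2*174 = 348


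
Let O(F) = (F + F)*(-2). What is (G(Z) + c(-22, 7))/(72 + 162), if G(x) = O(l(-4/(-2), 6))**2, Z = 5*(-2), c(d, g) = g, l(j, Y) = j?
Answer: 71/234 ≈ 0.30342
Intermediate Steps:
O(F) = -4*F (O(F) = (2*F)*(-2) = -4*F)
Z = -10
G(x) = 64 (G(x) = (-(-16)/(-2))**2 = (-(-16)*(-1)/2)**2 = (-4*2)**2 = (-8)**2 = 64)
(G(Z) + c(-22, 7))/(72 + 162) = (64 + 7)/(72 + 162) = 71/234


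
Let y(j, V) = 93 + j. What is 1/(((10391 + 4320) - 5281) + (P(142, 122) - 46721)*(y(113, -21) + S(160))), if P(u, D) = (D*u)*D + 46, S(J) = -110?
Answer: 1/198427318 ≈ 5.0396e-9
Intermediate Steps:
P(u, D) = 46 + u*D² (P(u, D) = u*D² + 46 = 46 + u*D²)
1/(((10391 + 4320) - 5281) + (P(142, 122) - 46721)*(y(113, -21) + S(160))) = 1/(((10391 + 4320) - 5281) + ((46 + 142*122²) - 46721)*((93 + 113) - 110)) = 1/((14711 - 5281) + ((46 + 142*14884) - 46721)*(206 - 110)) = 1/(9430 + ((46 + 2113528) - 46721)*96) = 1/(9430 + (2113574 - 46721)*96) = 1/(9430 + 2066853*96) = 1/(9430 + 198417888) = 1/198427318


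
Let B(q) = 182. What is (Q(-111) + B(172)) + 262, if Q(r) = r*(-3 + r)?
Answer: 13098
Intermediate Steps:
(Q(-111) + B(172)) + 262 = (-111*(-3 - 111) + 182) + 262 = (-111*(-114) + 182) + 262 = (12654 + 182) + 262 = 12836 + 262 = 13098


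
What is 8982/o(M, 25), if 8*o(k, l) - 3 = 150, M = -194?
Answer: 7984/17 ≈ 469.65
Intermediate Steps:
o(k, l) = 153/8 (o(k, l) = 3/8 + (⅛)*150 = 3/8 + 75/4 = 153/8)
8982/o(M, 25) = 8982/(153/8) = 8982*(8/153) = 7984/17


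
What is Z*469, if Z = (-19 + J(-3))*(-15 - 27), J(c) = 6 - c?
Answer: 196980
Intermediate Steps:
Z = 420 (Z = (-19 + (6 - 1*(-3)))*(-15 - 27) = (-19 + (6 + 3))*(-42) = (-19 + 9)*(-42) = -10*(-42) = 420)
Z*469 = 420*469 = 196980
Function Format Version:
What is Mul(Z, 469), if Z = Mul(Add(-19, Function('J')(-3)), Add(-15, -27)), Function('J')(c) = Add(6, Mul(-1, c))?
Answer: 196980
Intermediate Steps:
Z = 420 (Z = Mul(Add(-19, Add(6, Mul(-1, -3))), Add(-15, -27)) = Mul(Add(-19, Add(6, 3)), -42) = Mul(Add(-19, 9), -42) = Mul(-10, -42) = 420)
Mul(Z, 469) = Mul(420, 469) = 196980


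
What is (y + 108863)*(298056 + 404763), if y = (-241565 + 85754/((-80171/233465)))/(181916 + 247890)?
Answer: 230191745314910499/3008642 ≈ 7.6510e+10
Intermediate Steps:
y = -44707225/39112346 (y = (-241565 + 85754/((-80171*1/233465)))/429806 = (-241565 + 85754/(-91/265))*(1/429806) = (-241565 + 85754*(-265/91))*(1/429806) = (-241565 - 22724810/91)*(1/429806) = -44707225/91*1/429806 = -44707225/39112346 ≈ -1.1430)
(y + 108863)*(298056 + 404763) = (-44707225/39112346 + 108863)*(298056 + 404763) = (4257842615373/39112346)*702819 = 230191745314910499/3008642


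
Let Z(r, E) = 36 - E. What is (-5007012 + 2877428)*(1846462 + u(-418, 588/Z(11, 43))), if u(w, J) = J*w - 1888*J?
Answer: -4344704870944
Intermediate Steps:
u(w, J) = -1888*J + J*w
(-5007012 + 2877428)*(1846462 + u(-418, 588/Z(11, 43))) = (-5007012 + 2877428)*(1846462 + (588/(36 - 1*43))*(-1888 - 418)) = -2129584*(1846462 + (588/(36 - 43))*(-2306)) = -2129584*(1846462 + (588/(-7))*(-2306)) = -2129584*(1846462 + (588*(-⅐))*(-2306)) = -2129584*(1846462 - 84*(-2306)) = -2129584*(1846462 + 193704) = -2129584*2040166 = -4344704870944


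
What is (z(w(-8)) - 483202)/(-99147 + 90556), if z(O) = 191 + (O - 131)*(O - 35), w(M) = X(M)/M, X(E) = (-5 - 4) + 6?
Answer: 30623239/549824 ≈ 55.696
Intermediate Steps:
X(E) = -3 (X(E) = -9 + 6 = -3)
w(M) = -3/M
z(O) = 191 + (-131 + O)*(-35 + O)
(z(w(-8)) - 483202)/(-99147 + 90556) = ((4776 + (-3/(-8))**2 - (-498)/(-8)) - 483202)/(-99147 + 90556) = ((4776 + (-3*(-1/8))**2 - (-498)*(-1)/8) - 483202)/(-8591) = ((4776 + (3/8)**2 - 166*3/8) - 483202)*(-1/8591) = ((4776 + 9/64 - 249/4) - 483202)*(-1/8591) = (301689/64 - 483202)*(-1/8591) = -30623239/64*(-1/8591) = 30623239/549824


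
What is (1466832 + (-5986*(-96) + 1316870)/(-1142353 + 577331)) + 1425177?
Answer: 43001232044/14869 ≈ 2.8920e+6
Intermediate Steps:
(1466832 + (-5986*(-96) + 1316870)/(-1142353 + 577331)) + 1425177 = (1466832 + (574656 + 1316870)/(-565022)) + 1425177 = (1466832 + 1891526*(-1/565022)) + 1425177 = (1466832 - 49777/14869) + 1425177 = 21810275231/14869 + 1425177 = 43001232044/14869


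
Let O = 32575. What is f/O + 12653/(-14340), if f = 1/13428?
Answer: -46121987933/52271343450 ≈ -0.88236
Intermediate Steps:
f = 1/13428 ≈ 7.4471e-5
f/O + 12653/(-14340) = (1/13428)/32575 + 12653/(-14340) = (1/13428)*(1/32575) + 12653*(-1/14340) = 1/437417100 - 12653/14340 = -46121987933/52271343450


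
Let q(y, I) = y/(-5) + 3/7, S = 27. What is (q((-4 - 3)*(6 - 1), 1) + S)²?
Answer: 58081/49 ≈ 1185.3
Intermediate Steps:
q(y, I) = 3/7 - y/5 (q(y, I) = y*(-⅕) + 3*(⅐) = -y/5 + 3/7 = 3/7 - y/5)
(q((-4 - 3)*(6 - 1), 1) + S)² = ((3/7 - (-4 - 3)*(6 - 1)/5) + 27)² = ((3/7 - (-7)*5/5) + 27)² = ((3/7 - ⅕*(-35)) + 27)² = ((3/7 + 7) + 27)² = (52/7 + 27)² = (241/7)² = 58081/49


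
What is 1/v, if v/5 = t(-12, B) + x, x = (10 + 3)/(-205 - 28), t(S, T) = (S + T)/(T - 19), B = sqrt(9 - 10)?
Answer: 11335683/32729005 + 380023*I/32729005 ≈ 0.34635 + 0.011611*I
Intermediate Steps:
B = I (B = sqrt(-1) = I ≈ 1.0*I)
t(S, T) = (S + T)/(-19 + T)
x = -13/233 (x = 13/(-233) = 13*(-1/233) = -13/233 ≈ -0.055794)
v = -65/233 + 5*(-19 - I)*(-12 + I)/362 (v = 5*((-12 + I)/(-19 + I) - 13/233) = 5*(((-19 - I)/362)*(-12 + I) - 13/233) = 5*((-19 - I)*(-12 + I)/362 - 13/233) = 5*(-13/233 + (-19 - I)*(-12 + I)/362) = -65/233 + 5*(-19 - I)*(-12 + I)/362 ≈ 2.884 - 0.096685*I)
1/v = 1/(243255/84346 - 35*I/362) = 19652618*(243255/84346 + 35*I/362)/163645025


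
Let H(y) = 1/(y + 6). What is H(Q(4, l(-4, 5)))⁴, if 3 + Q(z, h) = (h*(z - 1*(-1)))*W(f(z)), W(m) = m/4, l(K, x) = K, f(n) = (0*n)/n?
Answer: 1/81 ≈ 0.012346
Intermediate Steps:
f(n) = 0 (f(n) = 0/n = 0)
W(m) = m/4 (W(m) = m*(¼) = m/4)
Q(z, h) = -3 (Q(z, h) = -3 + (h*(z - 1*(-1)))*((¼)*0) = -3 + (h*(z + 1))*0 = -3 + (h*(1 + z))*0 = -3 + 0 = -3)
H(y) = 1/(6 + y)
H(Q(4, l(-4, 5)))⁴ = (1/(6 - 3))⁴ = (1/3)⁴ = (⅓)⁴ = 1/81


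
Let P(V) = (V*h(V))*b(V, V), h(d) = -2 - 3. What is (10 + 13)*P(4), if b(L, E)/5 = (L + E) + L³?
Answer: -165600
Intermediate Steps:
h(d) = -5
b(L, E) = 5*E + 5*L + 5*L³ (b(L, E) = 5*((L + E) + L³) = 5*((E + L) + L³) = 5*(E + L + L³) = 5*E + 5*L + 5*L³)
P(V) = -5*V*(5*V³ + 10*V) (P(V) = (V*(-5))*(5*V + 5*V + 5*V³) = (-5*V)*(5*V³ + 10*V) = -5*V*(5*V³ + 10*V))
(10 + 13)*P(4) = (10 + 13)*(-25*4²*(2 + 4²)) = 23*(-25*16*(2 + 16)) = 23*(-25*16*18) = 23*(-7200) = -165600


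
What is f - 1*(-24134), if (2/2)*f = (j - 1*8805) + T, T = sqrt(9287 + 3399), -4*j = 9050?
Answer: 26133/2 + sqrt(12686) ≈ 13179.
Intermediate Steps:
j = -4525/2 (j = -1/4*9050 = -4525/2 ≈ -2262.5)
T = sqrt(12686) ≈ 112.63
f = -22135/2 + sqrt(12686) (f = (-4525/2 - 1*8805) + sqrt(12686) = (-4525/2 - 8805) + sqrt(12686) = -22135/2 + sqrt(12686) ≈ -10955.)
f - 1*(-24134) = (-22135/2 + sqrt(12686)) - 1*(-24134) = (-22135/2 + sqrt(12686)) + 24134 = 26133/2 + sqrt(12686)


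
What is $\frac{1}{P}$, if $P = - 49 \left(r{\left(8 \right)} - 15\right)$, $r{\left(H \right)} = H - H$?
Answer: $\frac{1}{735} \approx 0.0013605$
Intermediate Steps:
$r{\left(H \right)} = 0$
$P = 735$ ($P = - 49 \left(0 - 15\right) = \left(-49\right) \left(-15\right) = 735$)
$\frac{1}{P} = \frac{1}{735}$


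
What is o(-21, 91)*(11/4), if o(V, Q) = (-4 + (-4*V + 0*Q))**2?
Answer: 17600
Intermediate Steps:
o(V, Q) = (-4 - 4*V)**2 (o(V, Q) = (-4 + (-4*V + 0))**2 = (-4 - 4*V)**2)
o(-21, 91)*(11/4) = (16*(1 - 21)**2)*(11/4) = (16*(-20)**2)*(11*(1/4)) = (16*400)*(11/4) = 6400*(11/4) = 17600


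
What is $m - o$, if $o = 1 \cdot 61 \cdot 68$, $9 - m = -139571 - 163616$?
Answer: $299048$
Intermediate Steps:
$m = 303196$ ($m = 9 - \left(-139571 - 163616\right) = 9 - -303187 = 9 + 303187 = 303196$)
$o = 4148$ ($o = 61 \cdot 68 = 4148$)
$m - o = 303196 - 4148 = 299048$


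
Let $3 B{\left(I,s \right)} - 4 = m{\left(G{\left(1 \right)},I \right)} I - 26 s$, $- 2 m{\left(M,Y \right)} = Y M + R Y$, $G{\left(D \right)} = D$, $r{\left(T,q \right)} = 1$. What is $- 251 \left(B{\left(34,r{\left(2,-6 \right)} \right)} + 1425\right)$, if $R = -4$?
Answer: $- \frac{1502737}{3} \approx -5.0091 \cdot 10^{5}$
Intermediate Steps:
$m{\left(M,Y \right)} = 2 Y - \frac{M Y}{2}$ ($m{\left(M,Y \right)} = - \frac{Y M - 4 Y}{2} = - \frac{M Y - 4 Y}{2} = - \frac{- 4 Y + M Y}{2} = 2 Y - \frac{M Y}{2}$)
$B{\left(I,s \right)} = \frac{4}{3} + \frac{I^{2}}{2} - \frac{26 s}{3}$ ($B{\left(I,s \right)} = \frac{4}{3} + \frac{\frac{I \left(4 - 1\right)}{2} I - 26 s}{3} = \frac{4}{3} + \frac{\frac{1}{2} I 3 I - 26 s}{3} = \frac{4}{3} + \frac{\frac{3 I}{2} I - 26 s}{3} = \frac{4}{3} + \frac{\frac{3 I^{2}}{2} - 26 s}{3} = \frac{4}{3} + \frac{- 26 s + \frac{3 I^{2}}{2}}{3} = \frac{4}{3} + \left(\frac{I^{2}}{2} - \frac{26 s}{3}\right) = \frac{4}{3} + \frac{I^{2}}{2} - \frac{26 s}{3}$)
$- 251 \left(B{\left(34,r{\left(2,-6 \right)} \right)} + 1425\right) = - 251 \left(\left(\frac{4}{3} + \frac{34^{2}}{2} - \frac{26}{3}\right) + 1425\right) = - 251 \left(\left(\frac{4}{3} + \frac{1}{2} \cdot 1156 - \frac{26}{3}\right) + 1425\right) = - 251 \left(\left(\frac{4}{3} + 578 - \frac{26}{3}\right) + 1425\right) = - 251 \left(\frac{1712}{3} + 1425\right) = \left(-251\right) \frac{5987}{3} = - \frac{1502737}{3}$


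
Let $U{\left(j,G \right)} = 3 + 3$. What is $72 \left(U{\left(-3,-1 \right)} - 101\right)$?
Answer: $-6840$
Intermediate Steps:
$U{\left(j,G \right)} = 6$
$72 \left(U{\left(-3,-1 \right)} - 101\right) = 72 \left(6 - 101\right) = 72 \left(-95\right) = -6840$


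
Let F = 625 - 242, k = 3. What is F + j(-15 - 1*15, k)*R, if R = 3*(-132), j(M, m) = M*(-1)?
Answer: -11497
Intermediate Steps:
j(M, m) = -M
R = -396
F = 383
F + j(-15 - 1*15, k)*R = 383 - (-15 - 1*15)*(-396) = 383 - (-15 - 15)*(-396) = 383 - 1*(-30)*(-396) = 383 + 30*(-396) = 383 - 11880 = -11497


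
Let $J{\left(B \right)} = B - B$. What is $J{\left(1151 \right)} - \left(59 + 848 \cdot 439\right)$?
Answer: $-372331$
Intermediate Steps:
$J{\left(B \right)} = 0$
$J{\left(1151 \right)} - \left(59 + 848 \cdot 439\right) = 0 - \left(59 + 848 \cdot 439\right) = 0 - \left(59 + 372272\right) = 0 - 372331 = -372331$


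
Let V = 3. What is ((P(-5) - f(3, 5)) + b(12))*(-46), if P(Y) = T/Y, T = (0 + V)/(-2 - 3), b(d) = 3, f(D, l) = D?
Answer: -138/25 ≈ -5.5200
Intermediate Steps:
T = -3/5 (T = (0 + 3)/(-2 - 3) = 3/(-5) = 3*(-1/5) = -3/5 ≈ -0.60000)
P(Y) = -3/(5*Y)
((P(-5) - f(3, 5)) + b(12))*(-46) = ((-3/5/(-5) - 1*3) + 3)*(-46) = ((-3/5*(-1/5) - 3) + 3)*(-46) = ((3/25 - 3) + 3)*(-46) = (-72/25 + 3)*(-46) = (3/25)*(-46) = -138/25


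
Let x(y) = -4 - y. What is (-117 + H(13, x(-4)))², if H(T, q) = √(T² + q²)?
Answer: 10816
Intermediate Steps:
(-117 + H(13, x(-4)))² = (-117 + √(13² + (-4 - 1*(-4))²))² = (-117 + √(169 + (-4 + 4)²))² = (-117 + √(169 + 0²))² = (-117 + √(169 + 0))² = (-117 + √169)² = (-117 + 13)² = (-104)² = 10816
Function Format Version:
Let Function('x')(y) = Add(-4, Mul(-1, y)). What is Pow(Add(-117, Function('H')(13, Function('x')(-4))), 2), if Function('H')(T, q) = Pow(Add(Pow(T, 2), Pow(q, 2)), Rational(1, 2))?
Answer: 10816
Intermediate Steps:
Pow(Add(-117, Function('H')(13, Function('x')(-4))), 2) = Pow(Add(-117, Pow(Add(Pow(13, 2), Pow(Add(-4, Mul(-1, -4)), 2)), Rational(1, 2))), 2) = Pow(Add(-117, Pow(Add(169, Pow(Add(-4, 4), 2)), Rational(1, 2))), 2) = Pow(Add(-117, Pow(Add(169, Pow(0, 2)), Rational(1, 2))), 2) = Pow(Add(-117, Pow(Add(169, 0), Rational(1, 2))), 2) = Pow(Add(-117, Pow(169, Rational(1, 2))), 2) = Pow(Add(-117, 13), 2) = Pow(-104, 2) = 10816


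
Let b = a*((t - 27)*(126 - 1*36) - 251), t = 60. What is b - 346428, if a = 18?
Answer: -297486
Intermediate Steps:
b = 48942 (b = 18*((60 - 27)*(126 - 1*36) - 251) = 18*(33*(126 - 36) - 251) = 18*(33*90 - 251) = 18*(2970 - 251) = 18*2719 = 48942)
b - 346428 = 48942 - 346428 = -297486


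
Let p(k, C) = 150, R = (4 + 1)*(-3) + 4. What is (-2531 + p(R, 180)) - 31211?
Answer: -33592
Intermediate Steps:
R = -11 (R = 5*(-3) + 4 = -15 + 4 = -11)
(-2531 + p(R, 180)) - 31211 = (-2531 + 150) - 31211 = -2381 - 31211 = -33592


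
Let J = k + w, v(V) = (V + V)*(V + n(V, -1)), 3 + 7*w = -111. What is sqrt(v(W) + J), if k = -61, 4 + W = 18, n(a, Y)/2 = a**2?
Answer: sqrt(553245)/7 ≈ 106.26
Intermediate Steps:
n(a, Y) = 2*a**2
w = -114/7 (w = -3/7 + (1/7)*(-111) = -3/7 - 111/7 = -114/7 ≈ -16.286)
W = 14 (W = -4 + 18 = 14)
v(V) = 2*V*(V + 2*V**2) (v(V) = (V + V)*(V + 2*V**2) = (2*V)*(V + 2*V**2) = 2*V*(V + 2*V**2))
J = -541/7 (J = -61 - 114/7 = -541/7 ≈ -77.286)
sqrt(v(W) + J) = sqrt(14**2*(2 + 4*14) - 541/7) = sqrt(196*(2 + 56) - 541/7) = sqrt(196*58 - 541/7) = sqrt(11368 - 541/7) = sqrt(79035/7) = sqrt(553245)/7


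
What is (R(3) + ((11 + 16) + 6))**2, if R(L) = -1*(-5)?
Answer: 1444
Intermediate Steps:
R(L) = 5
(R(3) + ((11 + 16) + 6))**2 = (5 + ((11 + 16) + 6))**2 = (5 + (27 + 6))**2 = (5 + 33)**2 = 38**2 = 1444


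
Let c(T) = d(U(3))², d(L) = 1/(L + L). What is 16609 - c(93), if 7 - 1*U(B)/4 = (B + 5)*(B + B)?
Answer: 1786862655/107584 ≈ 16609.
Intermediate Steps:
U(B) = 28 - 8*B*(5 + B) (U(B) = 28 - 4*(B + 5)*(B + B) = 28 - 4*(5 + B)*2*B = 28 - 8*B*(5 + B))
d(L) = 1/(2*L)
c(T) = 1/107584 (c(T) = (1/(2*(28 - 40*3 - 8*3²)))² = (1/(2*(28 - 120 - 8*9)))² = (1/(2*(28 - 120 - 72)))² = ((½)/(-164))² = ((½)*(-1/164))² = (-1/328)² = 1/107584)
16609 - c(93) = 16609 - 1*1/107584 = 16609 - 1/107584 = 1786862655/107584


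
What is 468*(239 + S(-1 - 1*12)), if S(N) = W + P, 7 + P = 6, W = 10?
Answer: 116064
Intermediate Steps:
P = -1 (P = -7 + 6 = -1)
S(N) = 9 (S(N) = 10 - 1 = 9)
468*(239 + S(-1 - 1*12)) = 468*(239 + 9) = 468*248 = 116064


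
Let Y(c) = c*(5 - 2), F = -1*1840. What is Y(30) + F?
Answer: -1750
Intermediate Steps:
F = -1840
Y(c) = 3*c (Y(c) = c*3 = 3*c)
Y(30) + F = 3*30 - 1840 = 90 - 1840 = -1750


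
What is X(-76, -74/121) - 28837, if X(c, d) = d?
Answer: -3489351/121 ≈ -28838.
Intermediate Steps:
X(-76, -74/121) - 28837 = -74/121 - 28837 = -3489351/121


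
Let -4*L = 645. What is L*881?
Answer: -568245/4 ≈ -1.4206e+5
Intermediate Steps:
L = -645/4 (L = -¼*645 = -645/4 ≈ -161.25)
L*881 = -645/4*881 = -568245/4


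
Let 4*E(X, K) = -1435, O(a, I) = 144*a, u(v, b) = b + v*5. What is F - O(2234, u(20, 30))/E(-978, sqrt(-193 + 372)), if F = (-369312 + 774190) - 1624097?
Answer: -1748292481/1435 ≈ -1.2183e+6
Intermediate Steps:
u(v, b) = b + 5*v
E(X, K) = -1435/4 (E(X, K) = (1/4)*(-1435) = -1435/4)
F = -1219219 (F = 404878 - 1624097 = -1219219)
F - O(2234, u(20, 30))/E(-978, sqrt(-193 + 372)) = -1219219 - 144*2234/(-1435/4) = -1219219 - 321696*(-4)/1435 = -1219219 - 1*(-1286784/1435) = -1219219 + 1286784/1435 = -1748292481/1435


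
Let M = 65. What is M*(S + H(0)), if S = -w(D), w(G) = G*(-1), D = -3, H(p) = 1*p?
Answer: -195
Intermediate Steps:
H(p) = p
w(G) = -G
S = -3 (S = -(-1)*(-3) = -1*3 = -3)
M*(S + H(0)) = 65*(-3 + 0) = 65*(-3) = -195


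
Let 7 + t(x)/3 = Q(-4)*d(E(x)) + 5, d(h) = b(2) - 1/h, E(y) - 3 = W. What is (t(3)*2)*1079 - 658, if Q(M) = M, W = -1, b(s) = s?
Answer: -52450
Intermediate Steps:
E(y) = 2 (E(y) = 3 - 1 = 2)
d(h) = 2 - 1/h
t(x) = -24 (t(x) = -21 + 3*(-4*(2 - 1/2) + 5) = -21 + 3*(-4*(2 - 1*½) + 5) = -21 + 3*(-4*(2 - ½) + 5) = -21 + 3*(-4*3/2 + 5) = -21 + 3*(-6 + 5) = -21 + 3*(-1) = -21 - 3 = -24)
(t(3)*2)*1079 - 658 = -24*2*1079 - 658 = -48*1079 - 658 = -51792 - 658 = -52450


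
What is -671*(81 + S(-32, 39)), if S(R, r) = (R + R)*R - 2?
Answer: -1427217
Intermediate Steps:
S(R, r) = -2 + 2*R² (S(R, r) = (2*R)*R - 2 = 2*R² - 2 = -2 + 2*R²)
-671*(81 + S(-32, 39)) = -671*(81 + (-2 + 2*(-32)²)) = -671*(81 + (-2 + 2*1024)) = -671*(81 + (-2 + 2048)) = -671*(81 + 2046) = -671*2127 = -1427217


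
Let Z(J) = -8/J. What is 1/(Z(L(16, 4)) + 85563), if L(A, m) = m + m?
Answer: 1/85562 ≈ 1.1687e-5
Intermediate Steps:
L(A, m) = 2*m
1/(Z(L(16, 4)) + 85563) = 1/(-8/(2*4) + 85563) = 1/(-8/8 + 85563) = 1/(-8*⅛ + 85563) = 1/(-1 + 85563) = 1/85562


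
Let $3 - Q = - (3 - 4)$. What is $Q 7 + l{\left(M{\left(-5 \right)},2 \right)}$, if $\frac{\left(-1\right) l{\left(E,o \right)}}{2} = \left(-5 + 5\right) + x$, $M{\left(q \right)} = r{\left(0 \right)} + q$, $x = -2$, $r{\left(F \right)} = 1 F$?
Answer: $18$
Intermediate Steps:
$r{\left(F \right)} = F$
$M{\left(q \right)} = q$ ($M{\left(q \right)} = 0 + q = q$)
$l{\left(E,o \right)} = 4$ ($l{\left(E,o \right)} = - 2 \left(\left(-5 + 5\right) - 2\right) = - 2 \left(0 - 2\right) = \left(-2\right) \left(-2\right) = 4$)
$Q = 2$ ($Q = 3 - - (3 - 4) = 3 - \left(-1\right) \left(-1\right) = 3 - 1 = 2$)
$Q 7 + l{\left(M{\left(-5 \right)},2 \right)} = 2 \cdot 7 + 4 = 14 + 4 = 18$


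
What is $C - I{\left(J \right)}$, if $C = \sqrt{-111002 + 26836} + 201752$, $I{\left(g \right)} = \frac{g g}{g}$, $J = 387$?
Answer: $201365 + i \sqrt{84166} \approx 2.0137 \cdot 10^{5} + 290.11 i$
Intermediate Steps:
$I{\left(g \right)} = g$ ($I{\left(g \right)} = \frac{g^{2}}{g} = g$)
$C = 201752 + i \sqrt{84166}$ ($C = \sqrt{-84166} + 201752 = i \sqrt{84166} + 201752 = 201752 + i \sqrt{84166} \approx 2.0175 \cdot 10^{5} + 290.11 i$)
$C - I{\left(J \right)} = \left(201752 + i \sqrt{84166}\right) - 387 = 201365 + i \sqrt{84166}$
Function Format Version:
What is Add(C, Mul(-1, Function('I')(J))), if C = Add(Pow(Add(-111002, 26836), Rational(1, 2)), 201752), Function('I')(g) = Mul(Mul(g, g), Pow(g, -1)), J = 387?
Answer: Add(201365, Mul(I, Pow(84166, Rational(1, 2)))) ≈ Add(2.0137e+5, Mul(290.11, I))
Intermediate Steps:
Function('I')(g) = g (Function('I')(g) = Mul(Pow(g, 2), Pow(g, -1)) = g)
C = Add(201752, Mul(I, Pow(84166, Rational(1, 2)))) (C = Add(Pow(-84166, Rational(1, 2)), 201752) = Add(Mul(I, Pow(84166, Rational(1, 2))), 201752) = Add(201752, Mul(I, Pow(84166, Rational(1, 2)))) ≈ Add(2.0175e+5, Mul(290.11, I)))
Add(C, Mul(-1, Function('I')(J))) = Add(Add(201752, Mul(I, Pow(84166, Rational(1, 2)))), Mul(-1, 387)) = Add(Add(201752, Mul(I, Pow(84166, Rational(1, 2)))), -387) = Add(201365, Mul(I, Pow(84166, Rational(1, 2))))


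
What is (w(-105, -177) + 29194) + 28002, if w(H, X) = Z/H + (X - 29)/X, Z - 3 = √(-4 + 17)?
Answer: 354336253/6195 - √13/105 ≈ 57197.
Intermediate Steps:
Z = 3 + √13 (Z = 3 + √(-4 + 17) = 3 + √13 ≈ 6.6056)
w(H, X) = (3 + √13)/H + (-29 + X)/X (w(H, X) = (3 + √13)/H + (X - 29)/X = (3 + √13)/H + (-29 + X)/X)
(w(-105, -177) + 29194) + 28002 = ((1 - 29/(-177) + 3/(-105) + √13/(-105)) + 29194) + 28002 = ((1 - 29*(-1/177) + 3*(-1/105) + √13*(-1/105)) + 29194) + 28002 = ((1 + 29/177 - 1/35 - √13/105) + 29194) + 28002 = ((7033/6195 - √13/105) + 29194) + 28002 = (180863863/6195 - √13/105) + 28002 = 354336253/6195 - √13/105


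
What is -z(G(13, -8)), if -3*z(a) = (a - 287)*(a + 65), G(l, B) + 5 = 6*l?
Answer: -9844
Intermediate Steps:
G(l, B) = -5 + 6*l
z(a) = -(-287 + a)*(65 + a)/3 (z(a) = -(a - 287)*(a + 65)/3 = -(-287 + a)*(65 + a)/3)
-z(G(13, -8)) = -(18655/3 + 74*(-5 + 6*13) - (-5 + 6*13)²/3) = -(18655/3 + 74*(-5 + 78) - (-5 + 78)²/3) = -(18655/3 + 74*73 - ⅓*73²) = -(18655/3 + 5402 - ⅓*5329) = -(18655/3 + 5402 - 5329/3) = -1*9844 = -9844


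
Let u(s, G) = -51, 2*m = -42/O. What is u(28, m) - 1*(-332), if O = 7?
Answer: 281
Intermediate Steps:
m = -3 (m = (-42/7)/2 = (-42*⅐)/2 = (½)*(-6) = -3)
u(28, m) - 1*(-332) = -51 - 1*(-332) = -51 + 332 = 281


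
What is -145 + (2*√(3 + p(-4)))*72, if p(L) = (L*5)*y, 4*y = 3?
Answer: -145 + 288*I*√3 ≈ -145.0 + 498.83*I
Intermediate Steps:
y = ¾ (y = (¼)*3 = ¾ ≈ 0.75000)
p(L) = 15*L/4 (p(L) = (L*5)*(¾) = (5*L)*(¾) = 15*L/4)
-145 + (2*√(3 + p(-4)))*72 = -145 + (2*√(3 + (15/4)*(-4)))*72 = -145 + (2*√(3 - 15))*72 = -145 + (2*√(-12))*72 = -145 + (2*(2*I*√3))*72 = -145 + (4*I*√3)*72 = -145 + 288*I*√3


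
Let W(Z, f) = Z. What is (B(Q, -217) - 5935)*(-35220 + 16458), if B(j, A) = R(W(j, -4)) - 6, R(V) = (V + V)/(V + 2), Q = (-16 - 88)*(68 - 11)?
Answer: 330159698310/2963 ≈ 1.1143e+8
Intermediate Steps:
Q = -5928 (Q = -104*57 = -5928)
R(V) = 2*V/(2 + V) (R(V) = (2*V)/(2 + V) = 2*V/(2 + V))
B(j, A) = -6 + 2*j/(2 + j) (B(j, A) = 2*j/(2 + j) - 6 = -6 + 2*j/(2 + j))
(B(Q, -217) - 5935)*(-35220 + 16458) = (4*(-3 - 1*(-5928))/(2 - 5928) - 5935)*(-35220 + 16458) = (4*(-3 + 5928)/(-5926) - 5935)*(-18762) = (4*(-1/5926)*5925 - 5935)*(-18762) = (-11850/2963 - 5935)*(-18762) = -17597255/2963*(-18762) = 330159698310/2963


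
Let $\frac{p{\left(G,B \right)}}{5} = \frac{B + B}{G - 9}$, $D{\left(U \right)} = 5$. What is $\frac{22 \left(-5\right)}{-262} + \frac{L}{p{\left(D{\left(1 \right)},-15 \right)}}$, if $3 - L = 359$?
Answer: $- \frac{89147}{9825} \approx -9.0735$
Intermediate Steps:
$L = -356$ ($L = 3 - 359 = -356$)
$p{\left(G,B \right)} = \frac{10 B}{-9 + G}$ ($p{\left(G,B \right)} = 5 \frac{B + B}{G - 9} = 5 \frac{2 B}{-9 + G} = \frac{10 B}{-9 + G}$)
$\frac{22 \left(-5\right)}{-262} + \frac{L}{p{\left(D{\left(1 \right)},-15 \right)}} = \frac{22 \left(-5\right)}{-262} - \frac{356}{10 \left(-15\right) \frac{1}{-9 + 5}} = \left(-110\right) \left(- \frac{1}{262}\right) - \frac{356}{10 \left(-15\right) \frac{1}{-4}} = \frac{55}{131} - \frac{356}{10 \left(-15\right) \left(- \frac{1}{4}\right)} = \frac{55}{131} - \frac{356}{\frac{75}{2}} = \frac{55}{131} - \frac{712}{75} = - \frac{89147}{9825}$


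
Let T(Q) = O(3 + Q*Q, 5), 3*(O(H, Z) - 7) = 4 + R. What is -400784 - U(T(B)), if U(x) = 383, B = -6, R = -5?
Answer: -401167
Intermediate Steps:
O(H, Z) = 20/3 (O(H, Z) = 7 + (4 - 5)/3 = 7 + (1/3)*(-1) = 7 - 1/3 = 20/3)
T(Q) = 20/3
-400784 - U(T(B)) = -400784 - 1*383 = -400784 - 383 = -401167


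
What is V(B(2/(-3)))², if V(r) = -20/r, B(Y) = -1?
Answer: 400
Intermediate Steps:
V(B(2/(-3)))² = (-20/(-1))² = (-20*(-1))² = 20² = 400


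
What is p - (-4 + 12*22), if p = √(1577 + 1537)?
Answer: -260 + 3*√346 ≈ -204.20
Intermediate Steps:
p = 3*√346 (p = √3114 = 3*√346 ≈ 55.803)
p - (-4 + 12*22) = 3*√346 - (-4 + 12*22) = 3*√346 - (-4 + 264) = 3*√346 - 1*260 = 3*√346 - 260 = -260 + 3*√346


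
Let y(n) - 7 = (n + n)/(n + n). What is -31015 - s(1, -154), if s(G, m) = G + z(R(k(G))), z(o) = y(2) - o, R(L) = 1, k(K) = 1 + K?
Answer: -31023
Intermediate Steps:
y(n) = 8 (y(n) = 7 + (n + n)/(n + n) = 7 + (2*n)/((2*n)) = 7 + (2*n)*(1/(2*n)) = 7 + 1 = 8)
z(o) = 8 - o
s(G, m) = 7 + G (s(G, m) = G + (8 - 1*1) = G + (8 - 1) = G + 7 = 7 + G)
-31015 - s(1, -154) = -31015 - (7 + 1) = -31015 - 1*8 = -31015 - 8 = -31023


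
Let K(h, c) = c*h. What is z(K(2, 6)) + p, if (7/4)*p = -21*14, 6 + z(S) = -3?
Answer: -177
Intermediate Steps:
z(S) = -9 (z(S) = -6 - 3 = -9)
p = -168 (p = 4*(-21*14)/7 = (4/7)*(-294) = -168)
z(K(2, 6)) + p = -9 - 168 = -177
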